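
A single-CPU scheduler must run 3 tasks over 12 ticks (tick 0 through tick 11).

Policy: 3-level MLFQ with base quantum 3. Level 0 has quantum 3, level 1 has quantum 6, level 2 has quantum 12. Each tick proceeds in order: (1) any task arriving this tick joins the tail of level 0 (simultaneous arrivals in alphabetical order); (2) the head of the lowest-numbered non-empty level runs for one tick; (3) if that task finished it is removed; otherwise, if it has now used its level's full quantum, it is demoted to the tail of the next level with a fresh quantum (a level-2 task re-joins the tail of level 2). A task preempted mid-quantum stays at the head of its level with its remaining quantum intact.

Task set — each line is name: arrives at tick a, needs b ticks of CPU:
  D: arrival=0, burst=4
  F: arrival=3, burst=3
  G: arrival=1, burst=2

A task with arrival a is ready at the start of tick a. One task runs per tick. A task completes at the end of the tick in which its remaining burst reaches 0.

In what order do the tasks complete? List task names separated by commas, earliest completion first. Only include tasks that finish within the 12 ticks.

completion order = G, F, D

t=0: L0/L1/L2 = D/-/- → run D
t=1: L0/L1/L2 = DG/-/- → run D
t=2: L0/L1/L2 = DG/-/- → run D
t=3: L0/L1/L2 = GF/D/- → run G
t=4: L0/L1/L2 = GF/D/- → run G
t=5: L0/L1/L2 = F/D/- → run F
t=6: L0/L1/L2 = F/D/- → run F
t=7: L0/L1/L2 = F/D/- → run F
t=8: L0/L1/L2 = -/D/- → run D
t=9: (idle)
t=10: (idle)
t=11: (idle)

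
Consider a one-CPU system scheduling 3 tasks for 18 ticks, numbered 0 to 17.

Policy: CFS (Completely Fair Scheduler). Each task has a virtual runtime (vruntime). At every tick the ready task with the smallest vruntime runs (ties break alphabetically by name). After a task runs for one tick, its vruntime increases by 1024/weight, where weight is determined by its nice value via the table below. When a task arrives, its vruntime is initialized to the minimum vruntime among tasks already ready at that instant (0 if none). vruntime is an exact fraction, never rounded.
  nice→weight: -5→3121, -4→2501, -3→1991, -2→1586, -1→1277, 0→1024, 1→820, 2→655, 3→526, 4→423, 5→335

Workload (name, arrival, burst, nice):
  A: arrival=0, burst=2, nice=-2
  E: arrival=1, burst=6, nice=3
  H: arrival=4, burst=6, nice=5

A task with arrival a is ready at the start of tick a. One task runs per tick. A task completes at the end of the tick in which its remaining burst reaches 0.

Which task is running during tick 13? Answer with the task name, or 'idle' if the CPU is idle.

t=0: vr[A=0] → run A
t=1: vr[A=512/793 E=512/793] → run A
t=2: vr[E=512/793] → run E
t=3: vr[E=540672/208559] → run E
t=4: vr[E=946688/208559 H=946688/208559] → run E
t=5: vr[E=1352704/208559 H=946688/208559] → run H
t=6: vr[E=1352704/208559 H=530704896/69867265] → run E
t=7: vr[E=1758720/208559 H=530704896/69867265] → run H
t=8: vr[E=1758720/208559 H=744269312/69867265] → run E
t=9: vr[E=2164736/208559 H=744269312/69867265] → run E
t=10: vr[H=744269312/69867265] → run H
t=11: vr[H=957833728/69867265] → run H
t=12: vr[H=1171398144/69867265] → run H
t=13: vr[H=276992512/13973453] → run H
t=14: (idle)
t=15: (idle)
t=16: (idle)
t=17: (idle)

running at tick 13 = H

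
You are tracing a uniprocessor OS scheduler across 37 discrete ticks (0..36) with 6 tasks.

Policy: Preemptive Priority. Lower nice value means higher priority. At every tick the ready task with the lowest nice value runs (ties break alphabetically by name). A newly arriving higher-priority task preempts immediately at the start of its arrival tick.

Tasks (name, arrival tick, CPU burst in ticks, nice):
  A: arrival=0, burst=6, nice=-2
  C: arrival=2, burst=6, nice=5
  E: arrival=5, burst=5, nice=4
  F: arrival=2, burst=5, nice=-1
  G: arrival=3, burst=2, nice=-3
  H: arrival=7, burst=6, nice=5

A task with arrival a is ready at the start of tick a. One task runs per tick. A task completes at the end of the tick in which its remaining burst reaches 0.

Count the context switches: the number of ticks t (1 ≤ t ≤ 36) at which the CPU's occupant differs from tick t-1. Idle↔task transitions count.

t=0: ready={A} → run A
t=1: ready={A} → run A
t=2: ready={A,C,F} → run A
t=3: ready={A,C,F,G} → run G
t=4: ready={A,C,F,G} → run G
t=5: ready={A,C,E,F} → run A
t=6: ready={A,C,E,F} → run A
t=7: ready={A,C,E,F,H} → run A
t=8: ready={C,E,F,H} → run F
t=9: ready={C,E,F,H} → run F
t=10: ready={C,E,F,H} → run F
t=11: ready={C,E,F,H} → run F
t=12: ready={C,E,F,H} → run F
t=13: ready={C,E,H} → run E
t=14: ready={C,E,H} → run E
t=15: ready={C,E,H} → run E
t=16: ready={C,E,H} → run E
t=17: ready={C,E,H} → run E
t=18: ready={C,H} → run C
t=19: ready={C,H} → run C
t=20: ready={C,H} → run C
t=21: ready={C,H} → run C
t=22: ready={C,H} → run C
t=23: ready={C,H} → run C
t=24: ready={H} → run H
t=25: ready={H} → run H
t=26: ready={H} → run H
t=27: ready={H} → run H
t=28: ready={H} → run H
t=29: ready={H} → run H
t=30: (idle)
t=31: (idle)
t=32: (idle)
t=33: (idle)
t=34: (idle)
t=35: (idle)
t=36: (idle)

context switches = 7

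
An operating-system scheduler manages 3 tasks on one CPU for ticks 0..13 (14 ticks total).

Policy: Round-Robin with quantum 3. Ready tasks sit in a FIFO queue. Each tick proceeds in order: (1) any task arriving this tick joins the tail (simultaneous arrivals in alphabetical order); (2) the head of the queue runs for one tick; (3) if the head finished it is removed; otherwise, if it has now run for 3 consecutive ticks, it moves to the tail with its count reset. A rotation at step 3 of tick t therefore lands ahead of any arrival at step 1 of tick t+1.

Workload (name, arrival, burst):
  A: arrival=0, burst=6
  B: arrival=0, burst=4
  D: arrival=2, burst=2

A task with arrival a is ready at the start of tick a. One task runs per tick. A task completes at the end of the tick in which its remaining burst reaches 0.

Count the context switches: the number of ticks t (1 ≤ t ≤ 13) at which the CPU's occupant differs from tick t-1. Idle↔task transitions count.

t=0: queue=[A,B] q_used=0 → run A
t=1: queue=[A,B] q_used=1 → run A
t=2: queue=[A,B,D] q_used=2 → run A
t=3: queue=[B,D,A] q_used=0 → run B
t=4: queue=[B,D,A] q_used=1 → run B
t=5: queue=[B,D,A] q_used=2 → run B
t=6: queue=[D,A,B] q_used=0 → run D
t=7: queue=[D,A,B] q_used=1 → run D
t=8: queue=[A,B] q_used=0 → run A
t=9: queue=[A,B] q_used=1 → run A
t=10: queue=[A,B] q_used=2 → run A
t=11: queue=[B] q_used=0 → run B
t=12: (idle)
t=13: (idle)

context switches = 5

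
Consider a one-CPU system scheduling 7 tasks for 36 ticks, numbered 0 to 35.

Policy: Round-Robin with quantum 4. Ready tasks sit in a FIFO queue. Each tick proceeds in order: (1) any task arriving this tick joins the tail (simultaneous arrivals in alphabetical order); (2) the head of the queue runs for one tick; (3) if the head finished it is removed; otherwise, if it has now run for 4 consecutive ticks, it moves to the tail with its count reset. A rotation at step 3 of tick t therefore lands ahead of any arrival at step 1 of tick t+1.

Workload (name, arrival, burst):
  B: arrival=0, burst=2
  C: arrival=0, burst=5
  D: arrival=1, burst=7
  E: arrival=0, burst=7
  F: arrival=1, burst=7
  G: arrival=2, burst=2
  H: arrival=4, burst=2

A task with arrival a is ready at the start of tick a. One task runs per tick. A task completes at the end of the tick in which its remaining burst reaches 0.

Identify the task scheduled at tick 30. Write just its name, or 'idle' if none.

running at tick 30 = F

t=0: queue=[B,C,E] q_used=0 → run B
t=1: queue=[B,C,E,D,F] q_used=1 → run B
t=2: queue=[C,E,D,F,G] q_used=0 → run C
t=3: queue=[C,E,D,F,G] q_used=1 → run C
t=4: queue=[C,E,D,F,G,H] q_used=2 → run C
t=5: queue=[C,E,D,F,G,H] q_used=3 → run C
t=6: queue=[E,D,F,G,H,C] q_used=0 → run E
t=7: queue=[E,D,F,G,H,C] q_used=1 → run E
t=8: queue=[E,D,F,G,H,C] q_used=2 → run E
t=9: queue=[E,D,F,G,H,C] q_used=3 → run E
t=10: queue=[D,F,G,H,C,E] q_used=0 → run D
t=11: queue=[D,F,G,H,C,E] q_used=1 → run D
t=12: queue=[D,F,G,H,C,E] q_used=2 → run D
t=13: queue=[D,F,G,H,C,E] q_used=3 → run D
t=14: queue=[F,G,H,C,E,D] q_used=0 → run F
t=15: queue=[F,G,H,C,E,D] q_used=1 → run F
t=16: queue=[F,G,H,C,E,D] q_used=2 → run F
t=17: queue=[F,G,H,C,E,D] q_used=3 → run F
t=18: queue=[G,H,C,E,D,F] q_used=0 → run G
t=19: queue=[G,H,C,E,D,F] q_used=1 → run G
t=20: queue=[H,C,E,D,F] q_used=0 → run H
t=21: queue=[H,C,E,D,F] q_used=1 → run H
t=22: queue=[C,E,D,F] q_used=0 → run C
t=23: queue=[E,D,F] q_used=0 → run E
t=24: queue=[E,D,F] q_used=1 → run E
t=25: queue=[E,D,F] q_used=2 → run E
t=26: queue=[D,F] q_used=0 → run D
t=27: queue=[D,F] q_used=1 → run D
t=28: queue=[D,F] q_used=2 → run D
t=29: queue=[F] q_used=0 → run F
t=30: queue=[F] q_used=1 → run F
t=31: queue=[F] q_used=2 → run F
t=32: (idle)
t=33: (idle)
t=34: (idle)
t=35: (idle)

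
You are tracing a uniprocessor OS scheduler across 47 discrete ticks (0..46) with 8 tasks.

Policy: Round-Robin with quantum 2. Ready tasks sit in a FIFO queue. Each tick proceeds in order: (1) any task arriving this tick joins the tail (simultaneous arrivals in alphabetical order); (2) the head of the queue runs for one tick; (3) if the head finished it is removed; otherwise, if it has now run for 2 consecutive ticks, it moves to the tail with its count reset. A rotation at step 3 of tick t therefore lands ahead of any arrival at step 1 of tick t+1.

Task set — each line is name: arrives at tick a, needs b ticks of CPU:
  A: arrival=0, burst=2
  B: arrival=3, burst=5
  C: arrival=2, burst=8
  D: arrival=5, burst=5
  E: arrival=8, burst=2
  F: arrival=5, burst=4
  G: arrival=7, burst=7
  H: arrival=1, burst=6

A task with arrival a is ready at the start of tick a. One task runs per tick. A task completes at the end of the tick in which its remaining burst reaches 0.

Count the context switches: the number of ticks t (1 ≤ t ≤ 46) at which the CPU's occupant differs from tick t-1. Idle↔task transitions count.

t=0: queue=[A] q_used=0 → run A
t=1: queue=[A,H] q_used=1 → run A
t=2: queue=[H,C] q_used=0 → run H
t=3: queue=[H,C,B] q_used=1 → run H
t=4: queue=[C,B,H] q_used=0 → run C
t=5: queue=[C,B,H,D,F] q_used=1 → run C
t=6: queue=[B,H,D,F,C] q_used=0 → run B
t=7: queue=[B,H,D,F,C,G] q_used=1 → run B
t=8: queue=[H,D,F,C,G,B,E] q_used=0 → run H
t=9: queue=[H,D,F,C,G,B,E] q_used=1 → run H
t=10: queue=[D,F,C,G,B,E,H] q_used=0 → run D
t=11: queue=[D,F,C,G,B,E,H] q_used=1 → run D
t=12: queue=[F,C,G,B,E,H,D] q_used=0 → run F
t=13: queue=[F,C,G,B,E,H,D] q_used=1 → run F
t=14: queue=[C,G,B,E,H,D,F] q_used=0 → run C
t=15: queue=[C,G,B,E,H,D,F] q_used=1 → run C
t=16: queue=[G,B,E,H,D,F,C] q_used=0 → run G
t=17: queue=[G,B,E,H,D,F,C] q_used=1 → run G
t=18: queue=[B,E,H,D,F,C,G] q_used=0 → run B
t=19: queue=[B,E,H,D,F,C,G] q_used=1 → run B
t=20: queue=[E,H,D,F,C,G,B] q_used=0 → run E
t=21: queue=[E,H,D,F,C,G,B] q_used=1 → run E
t=22: queue=[H,D,F,C,G,B] q_used=0 → run H
t=23: queue=[H,D,F,C,G,B] q_used=1 → run H
t=24: queue=[D,F,C,G,B] q_used=0 → run D
t=25: queue=[D,F,C,G,B] q_used=1 → run D
t=26: queue=[F,C,G,B,D] q_used=0 → run F
t=27: queue=[F,C,G,B,D] q_used=1 → run F
t=28: queue=[C,G,B,D] q_used=0 → run C
t=29: queue=[C,G,B,D] q_used=1 → run C
t=30: queue=[G,B,D,C] q_used=0 → run G
t=31: queue=[G,B,D,C] q_used=1 → run G
t=32: queue=[B,D,C,G] q_used=0 → run B
t=33: queue=[D,C,G] q_used=0 → run D
t=34: queue=[C,G] q_used=0 → run C
t=35: queue=[C,G] q_used=1 → run C
t=36: queue=[G] q_used=0 → run G
t=37: queue=[G] q_used=1 → run G
t=38: queue=[G] q_used=0 → run G
t=39: (idle)
t=40: (idle)
t=41: (idle)
t=42: (idle)
t=43: (idle)
t=44: (idle)
t=45: (idle)
t=46: (idle)

context switches = 20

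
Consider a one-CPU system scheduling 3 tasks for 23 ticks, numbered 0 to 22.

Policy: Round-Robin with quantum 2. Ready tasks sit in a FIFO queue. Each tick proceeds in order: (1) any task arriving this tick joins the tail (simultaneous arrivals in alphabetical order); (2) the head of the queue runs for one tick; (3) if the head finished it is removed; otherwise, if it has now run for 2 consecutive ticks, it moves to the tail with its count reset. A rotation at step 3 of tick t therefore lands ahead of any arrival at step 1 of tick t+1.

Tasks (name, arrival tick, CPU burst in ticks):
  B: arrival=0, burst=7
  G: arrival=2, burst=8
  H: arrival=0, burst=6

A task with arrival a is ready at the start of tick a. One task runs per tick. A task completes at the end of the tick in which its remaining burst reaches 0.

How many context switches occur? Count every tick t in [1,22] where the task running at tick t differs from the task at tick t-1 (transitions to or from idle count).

context switches = 10

t=0: queue=[B,H] q_used=0 → run B
t=1: queue=[B,H] q_used=1 → run B
t=2: queue=[H,B,G] q_used=0 → run H
t=3: queue=[H,B,G] q_used=1 → run H
t=4: queue=[B,G,H] q_used=0 → run B
t=5: queue=[B,G,H] q_used=1 → run B
t=6: queue=[G,H,B] q_used=0 → run G
t=7: queue=[G,H,B] q_used=1 → run G
t=8: queue=[H,B,G] q_used=0 → run H
t=9: queue=[H,B,G] q_used=1 → run H
t=10: queue=[B,G,H] q_used=0 → run B
t=11: queue=[B,G,H] q_used=1 → run B
t=12: queue=[G,H,B] q_used=0 → run G
t=13: queue=[G,H,B] q_used=1 → run G
t=14: queue=[H,B,G] q_used=0 → run H
t=15: queue=[H,B,G] q_used=1 → run H
t=16: queue=[B,G] q_used=0 → run B
t=17: queue=[G] q_used=0 → run G
t=18: queue=[G] q_used=1 → run G
t=19: queue=[G] q_used=0 → run G
t=20: queue=[G] q_used=1 → run G
t=21: (idle)
t=22: (idle)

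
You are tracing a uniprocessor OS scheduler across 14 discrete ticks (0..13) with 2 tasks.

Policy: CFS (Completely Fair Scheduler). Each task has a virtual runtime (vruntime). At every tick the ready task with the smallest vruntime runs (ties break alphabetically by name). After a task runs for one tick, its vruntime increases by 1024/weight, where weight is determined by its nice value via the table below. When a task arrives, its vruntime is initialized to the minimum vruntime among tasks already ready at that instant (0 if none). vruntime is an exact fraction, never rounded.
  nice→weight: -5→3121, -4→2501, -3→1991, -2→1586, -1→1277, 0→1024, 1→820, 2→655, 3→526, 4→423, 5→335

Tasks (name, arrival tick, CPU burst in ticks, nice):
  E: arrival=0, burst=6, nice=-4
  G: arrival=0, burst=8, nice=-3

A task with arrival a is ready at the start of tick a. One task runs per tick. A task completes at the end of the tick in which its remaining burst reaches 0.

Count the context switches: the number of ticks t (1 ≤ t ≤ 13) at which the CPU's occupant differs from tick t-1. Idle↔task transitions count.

t=0: vr[E=0 G=0] → run E
t=1: vr[E=1024/2501 G=0] → run G
t=2: vr[E=1024/2501 G=1024/1991] → run E
t=3: vr[E=2048/2501 G=1024/1991] → run G
t=4: vr[E=2048/2501 G=2048/1991] → run E
t=5: vr[E=3072/2501 G=2048/1991] → run G
t=6: vr[E=3072/2501 G=3072/1991] → run E
t=7: vr[E=4096/2501 G=3072/1991] → run G
t=8: vr[E=4096/2501 G=4096/1991] → run E
t=9: vr[E=5120/2501 G=4096/1991] → run E
t=10: vr[G=4096/1991] → run G
t=11: vr[G=5120/1991] → run G
t=12: vr[G=6144/1991] → run G
t=13: vr[G=7168/1991] → run G

context switches = 9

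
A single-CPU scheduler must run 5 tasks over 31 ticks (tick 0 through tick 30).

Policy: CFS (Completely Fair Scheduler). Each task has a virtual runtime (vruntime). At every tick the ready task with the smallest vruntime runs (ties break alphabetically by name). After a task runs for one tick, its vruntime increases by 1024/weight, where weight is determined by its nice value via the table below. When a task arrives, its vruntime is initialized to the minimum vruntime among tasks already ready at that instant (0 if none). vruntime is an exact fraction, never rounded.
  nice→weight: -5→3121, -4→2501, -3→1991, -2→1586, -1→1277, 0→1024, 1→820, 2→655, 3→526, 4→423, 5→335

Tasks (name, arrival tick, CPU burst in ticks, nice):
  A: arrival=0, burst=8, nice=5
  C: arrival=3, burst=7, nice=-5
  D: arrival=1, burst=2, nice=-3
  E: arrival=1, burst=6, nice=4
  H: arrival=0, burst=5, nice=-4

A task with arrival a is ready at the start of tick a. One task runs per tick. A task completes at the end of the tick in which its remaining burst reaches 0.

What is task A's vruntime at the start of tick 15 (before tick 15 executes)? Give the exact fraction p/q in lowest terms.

t=0: vr[A=0 H=0] → run A
t=1: vr[A=1024/335 D=0 E=0 H=0] → run D
t=2: vr[A=1024/335 D=1024/1991 E=0 H=0] → run E
t=3: vr[A=1024/335 C=0 D=1024/1991 E=1024/423 H=0] → run C
t=4: vr[A=1024/335 C=1024/3121 D=1024/1991 E=1024/423 H=0] → run H
t=5: vr[A=1024/335 C=1024/3121 D=1024/1991 E=1024/423 H=1024/2501] → run C
t=6: vr[A=1024/335 C=2048/3121 D=1024/1991 E=1024/423 H=1024/2501] → run H
t=7: vr[A=1024/335 C=2048/3121 D=1024/1991 E=1024/423 H=2048/2501] → run D
t=8: vr[A=1024/335 C=2048/3121 E=1024/423 H=2048/2501] → run C
t=9: vr[A=1024/335 C=3072/3121 E=1024/423 H=2048/2501] → run H
t=10: vr[A=1024/335 C=3072/3121 E=1024/423 H=3072/2501] → run C
t=11: vr[A=1024/335 C=4096/3121 E=1024/423 H=3072/2501] → run H
t=12: vr[A=1024/335 C=4096/3121 E=1024/423 H=4096/2501] → run C
t=13: vr[A=1024/335 C=5120/3121 E=1024/423 H=4096/2501] → run H
t=14: vr[A=1024/335 C=5120/3121 E=1024/423] → run C
t=15: vr[A=1024/335 C=6144/3121 E=1024/423] → run C
t=16: vr[A=1024/335 E=1024/423] → run E
t=17: vr[A=1024/335 E=2048/423] → run A
t=18: vr[A=2048/335 E=2048/423] → run E
t=19: vr[A=2048/335 E=1024/141] → run A
t=20: vr[A=3072/335 E=1024/141] → run E
t=21: vr[A=3072/335 E=4096/423] → run A
t=22: vr[A=4096/335 E=4096/423] → run E
t=23: vr[A=4096/335 E=5120/423] → run E
t=24: vr[A=4096/335] → run A
t=25: vr[A=1024/67] → run A
t=26: vr[A=6144/335] → run A
t=27: vr[A=7168/335] → run A
t=28: (idle)
t=29: (idle)
t=30: (idle)

vruntime(A, start of tick 15) = 1024/335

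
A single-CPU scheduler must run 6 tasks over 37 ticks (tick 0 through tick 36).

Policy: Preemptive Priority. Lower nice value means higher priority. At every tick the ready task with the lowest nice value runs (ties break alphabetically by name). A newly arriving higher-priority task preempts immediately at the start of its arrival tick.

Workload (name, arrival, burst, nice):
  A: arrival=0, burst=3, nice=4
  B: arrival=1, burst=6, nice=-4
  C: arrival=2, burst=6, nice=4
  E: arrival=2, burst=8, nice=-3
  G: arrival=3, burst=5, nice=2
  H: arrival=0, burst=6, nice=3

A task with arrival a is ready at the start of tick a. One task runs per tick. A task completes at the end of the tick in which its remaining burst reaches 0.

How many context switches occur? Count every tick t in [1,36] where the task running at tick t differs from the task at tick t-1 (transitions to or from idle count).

t=0: ready={A,H} → run H
t=1: ready={A,B,H} → run B
t=2: ready={A,B,C,E,H} → run B
t=3: ready={A,B,C,E,G,H} → run B
t=4: ready={A,B,C,E,G,H} → run B
t=5: ready={A,B,C,E,G,H} → run B
t=6: ready={A,B,C,E,G,H} → run B
t=7: ready={A,C,E,G,H} → run E
t=8: ready={A,C,E,G,H} → run E
t=9: ready={A,C,E,G,H} → run E
t=10: ready={A,C,E,G,H} → run E
t=11: ready={A,C,E,G,H} → run E
t=12: ready={A,C,E,G,H} → run E
t=13: ready={A,C,E,G,H} → run E
t=14: ready={A,C,E,G,H} → run E
t=15: ready={A,C,G,H} → run G
t=16: ready={A,C,G,H} → run G
t=17: ready={A,C,G,H} → run G
t=18: ready={A,C,G,H} → run G
t=19: ready={A,C,G,H} → run G
t=20: ready={A,C,H} → run H
t=21: ready={A,C,H} → run H
t=22: ready={A,C,H} → run H
t=23: ready={A,C,H} → run H
t=24: ready={A,C,H} → run H
t=25: ready={A,C} → run A
t=26: ready={A,C} → run A
t=27: ready={A,C} → run A
t=28: ready={C} → run C
t=29: ready={C} → run C
t=30: ready={C} → run C
t=31: ready={C} → run C
t=32: ready={C} → run C
t=33: ready={C} → run C
t=34: (idle)
t=35: (idle)
t=36: (idle)

context switches = 7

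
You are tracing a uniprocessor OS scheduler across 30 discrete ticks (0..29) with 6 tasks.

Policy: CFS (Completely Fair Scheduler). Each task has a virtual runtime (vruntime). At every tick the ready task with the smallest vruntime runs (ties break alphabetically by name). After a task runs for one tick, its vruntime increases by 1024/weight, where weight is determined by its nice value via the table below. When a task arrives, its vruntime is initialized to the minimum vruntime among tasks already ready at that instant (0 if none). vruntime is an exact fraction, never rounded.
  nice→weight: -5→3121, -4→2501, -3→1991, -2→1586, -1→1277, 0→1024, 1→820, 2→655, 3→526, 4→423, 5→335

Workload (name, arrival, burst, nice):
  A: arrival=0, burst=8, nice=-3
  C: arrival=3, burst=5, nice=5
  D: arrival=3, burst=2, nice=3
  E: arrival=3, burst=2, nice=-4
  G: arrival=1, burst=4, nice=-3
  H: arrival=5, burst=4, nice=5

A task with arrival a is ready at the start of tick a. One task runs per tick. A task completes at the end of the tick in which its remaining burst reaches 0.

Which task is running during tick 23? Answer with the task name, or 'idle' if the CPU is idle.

t=0: vr[A=0] → run A
t=1: vr[A=1024/1991 G=1024/1991] → run A
t=2: vr[A=2048/1991 G=1024/1991] → run G
t=3: vr[A=2048/1991 C=2048/1991 D=2048/1991 E=2048/1991 G=2048/1991] → run A
t=4: vr[A=3072/1991 C=2048/1991 D=2048/1991 E=2048/1991 G=2048/1991] → run C
t=5: vr[A=3072/1991 C=2724864/666985 D=2048/1991 E=2048/1991 G=2048/1991 H=2048/1991] → run D
t=6: vr[A=3072/1991 C=2724864/666985 D=1558016/523633 E=2048/1991 G=2048/1991 H=2048/1991] → run E
t=7: vr[A=3072/1991 C=2724864/666985 D=1558016/523633 E=7160832/4979491 G=2048/1991 H=2048/1991] → run G
t=8: vr[A=3072/1991 C=2724864/666985 D=1558016/523633 E=7160832/4979491 G=3072/1991 H=2048/1991] → run H
t=9: vr[A=3072/1991 C=2724864/666985 D=1558016/523633 E=7160832/4979491 G=3072/1991 H=2724864/666985] → run E
t=10: vr[A=3072/1991 C=2724864/666985 D=1558016/523633 G=3072/1991 H=2724864/666985] → run A
t=11: vr[A=4096/1991 C=2724864/666985 D=1558016/523633 G=3072/1991 H=2724864/666985] → run G
t=12: vr[A=4096/1991 C=2724864/666985 D=1558016/523633 G=4096/1991 H=2724864/666985] → run A
t=13: vr[A=5120/1991 C=2724864/666985 D=1558016/523633 G=4096/1991 H=2724864/666985] → run G
t=14: vr[A=5120/1991 C=2724864/666985 D=1558016/523633 H=2724864/666985] → run A
t=15: vr[A=6144/1991 C=2724864/666985 D=1558016/523633 H=2724864/666985] → run D
t=16: vr[A=6144/1991 C=2724864/666985 H=2724864/666985] → run A
t=17: vr[A=7168/1991 C=2724864/666985 H=2724864/666985] → run A
t=18: vr[C=2724864/666985 H=2724864/666985] → run C
t=19: vr[C=4763648/666985 H=2724864/666985] → run H
t=20: vr[C=4763648/666985 H=4763648/666985] → run C
t=21: vr[C=6802432/666985 H=4763648/666985] → run H
t=22: vr[C=6802432/666985 H=6802432/666985] → run C
t=23: vr[C=8841216/666985 H=6802432/666985] → run H
t=24: vr[C=8841216/666985] → run C
t=25: (idle)
t=26: (idle)
t=27: (idle)
t=28: (idle)
t=29: (idle)

running at tick 23 = H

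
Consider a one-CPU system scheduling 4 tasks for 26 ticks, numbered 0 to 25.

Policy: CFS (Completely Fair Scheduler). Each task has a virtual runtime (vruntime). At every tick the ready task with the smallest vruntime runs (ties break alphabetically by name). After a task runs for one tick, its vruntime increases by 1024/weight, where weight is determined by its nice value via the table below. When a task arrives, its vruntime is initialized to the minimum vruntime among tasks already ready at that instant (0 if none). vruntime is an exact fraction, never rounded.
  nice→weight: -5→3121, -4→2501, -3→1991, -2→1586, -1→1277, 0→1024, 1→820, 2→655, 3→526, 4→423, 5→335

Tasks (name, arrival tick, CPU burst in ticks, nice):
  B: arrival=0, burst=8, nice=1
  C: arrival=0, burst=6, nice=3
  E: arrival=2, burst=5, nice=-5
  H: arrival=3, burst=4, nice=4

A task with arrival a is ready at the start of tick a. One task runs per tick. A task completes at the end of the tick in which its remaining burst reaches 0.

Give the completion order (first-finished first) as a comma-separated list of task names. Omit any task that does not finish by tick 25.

t=0: vr[B=0 C=0] → run B
t=1: vr[B=256/205 C=0] → run C
t=2: vr[B=256/205 C=512/263 E=256/205] → run B
t=3: vr[B=512/205 C=512/263 E=256/205 H=256/205] → run E
t=4: vr[B=512/205 C=512/263 E=1008896/639805 H=256/205] → run H
t=5: vr[B=512/205 C=512/263 E=1008896/639805 H=318208/86715] → run E
t=6: vr[B=512/205 C=512/263 E=1218816/639805 H=318208/86715] → run E
t=7: vr[B=512/205 C=512/263 E=1428736/639805 H=318208/86715] → run C
t=8: vr[B=512/205 C=1024/263 E=1428736/639805 H=318208/86715] → run E
t=9: vr[B=512/205 C=1024/263 E=1638656/639805 H=318208/86715] → run B
t=10: vr[B=768/205 C=1024/263 E=1638656/639805 H=318208/86715] → run E
t=11: vr[B=768/205 C=1024/263 H=318208/86715] → run H
t=12: vr[B=768/205 C=1024/263 H=528128/86715] → run B
t=13: vr[B=1024/205 C=1024/263 H=528128/86715] → run C
t=14: vr[B=1024/205 C=1536/263 H=528128/86715] → run B
t=15: vr[B=256/41 C=1536/263 H=528128/86715] → run C
t=16: vr[B=256/41 C=2048/263 H=528128/86715] → run H
t=17: vr[B=256/41 C=2048/263 H=246016/28905] → run B
t=18: vr[B=1536/205 C=2048/263 H=246016/28905] → run B
t=19: vr[B=1792/205 C=2048/263 H=246016/28905] → run C
t=20: vr[B=1792/205 C=2560/263 H=246016/28905] → run H
t=21: vr[B=1792/205 C=2560/263] → run B
t=22: vr[C=2560/263] → run C
t=23: (idle)
t=24: (idle)
t=25: (idle)

completion order = E, H, B, C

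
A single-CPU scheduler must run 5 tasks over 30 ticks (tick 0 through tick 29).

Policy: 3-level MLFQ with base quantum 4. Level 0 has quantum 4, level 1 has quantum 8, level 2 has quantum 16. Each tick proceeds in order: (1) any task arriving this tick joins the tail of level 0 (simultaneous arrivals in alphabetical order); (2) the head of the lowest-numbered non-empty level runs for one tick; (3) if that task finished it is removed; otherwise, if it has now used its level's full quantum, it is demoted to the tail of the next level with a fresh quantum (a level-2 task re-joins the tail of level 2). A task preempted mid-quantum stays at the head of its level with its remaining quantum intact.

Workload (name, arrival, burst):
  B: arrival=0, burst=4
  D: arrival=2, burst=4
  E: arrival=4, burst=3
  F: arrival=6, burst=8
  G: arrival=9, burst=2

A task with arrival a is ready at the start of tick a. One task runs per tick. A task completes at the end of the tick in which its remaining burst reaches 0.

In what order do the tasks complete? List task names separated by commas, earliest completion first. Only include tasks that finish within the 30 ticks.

t=0: L0/L1/L2 = B/-/- → run B
t=1: L0/L1/L2 = B/-/- → run B
t=2: L0/L1/L2 = BD/-/- → run B
t=3: L0/L1/L2 = BD/-/- → run B
t=4: L0/L1/L2 = DE/-/- → run D
t=5: L0/L1/L2 = DE/-/- → run D
t=6: L0/L1/L2 = DEF/-/- → run D
t=7: L0/L1/L2 = DEF/-/- → run D
t=8: L0/L1/L2 = EF/-/- → run E
t=9: L0/L1/L2 = EFG/-/- → run E
t=10: L0/L1/L2 = EFG/-/- → run E
t=11: L0/L1/L2 = FG/-/- → run F
t=12: L0/L1/L2 = FG/-/- → run F
t=13: L0/L1/L2 = FG/-/- → run F
t=14: L0/L1/L2 = FG/-/- → run F
t=15: L0/L1/L2 = G/F/- → run G
t=16: L0/L1/L2 = G/F/- → run G
t=17: L0/L1/L2 = -/F/- → run F
t=18: L0/L1/L2 = -/F/- → run F
t=19: L0/L1/L2 = -/F/- → run F
t=20: L0/L1/L2 = -/F/- → run F
t=21: (idle)
t=22: (idle)
t=23: (idle)
t=24: (idle)
t=25: (idle)
t=26: (idle)
t=27: (idle)
t=28: (idle)
t=29: (idle)

completion order = B, D, E, G, F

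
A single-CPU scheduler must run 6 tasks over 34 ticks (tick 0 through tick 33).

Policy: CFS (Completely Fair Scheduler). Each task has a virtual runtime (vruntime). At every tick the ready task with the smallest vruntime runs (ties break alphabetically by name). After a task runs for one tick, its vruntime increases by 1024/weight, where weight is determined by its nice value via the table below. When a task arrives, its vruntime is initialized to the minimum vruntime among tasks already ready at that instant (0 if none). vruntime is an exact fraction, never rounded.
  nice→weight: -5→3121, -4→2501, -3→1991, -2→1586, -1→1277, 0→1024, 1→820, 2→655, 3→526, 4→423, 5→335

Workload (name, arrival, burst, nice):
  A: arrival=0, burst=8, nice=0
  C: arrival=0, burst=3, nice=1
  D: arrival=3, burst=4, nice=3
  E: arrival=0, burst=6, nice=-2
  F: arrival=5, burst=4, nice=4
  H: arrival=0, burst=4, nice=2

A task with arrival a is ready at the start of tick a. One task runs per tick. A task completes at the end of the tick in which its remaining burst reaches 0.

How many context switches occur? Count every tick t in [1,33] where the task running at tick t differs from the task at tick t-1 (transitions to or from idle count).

t=0: vr[A=0 C=0 E=0 H=0] → run A
t=1: vr[A=1 C=0 E=0 H=0] → run C
t=2: vr[A=1 C=256/205 E=0 H=0] → run E
t=3: vr[A=1 C=256/205 D=0 E=512/793 H=0] → run D
t=4: vr[A=1 C=256/205 D=512/263 E=512/793 H=0] → run H
t=5: vr[A=1 C=256/205 D=512/263 E=512/793 F=512/793 H=1024/655] → run E
t=6: vr[A=1 C=256/205 D=512/263 E=1024/793 F=512/793 H=1024/655] → run F
t=7: vr[A=1 C=256/205 D=512/263 E=1024/793 F=1028608/335439 H=1024/655] → run A
t=8: vr[A=2 C=256/205 D=512/263 E=1024/793 F=1028608/335439 H=1024/655] → run C
t=9: vr[A=2 C=512/205 D=512/263 E=1024/793 F=1028608/335439 H=1024/655] → run E
t=10: vr[A=2 C=512/205 D=512/263 E=1536/793 F=1028608/335439 H=1024/655] → run H
t=11: vr[A=2 C=512/205 D=512/263 E=1536/793 F=1028608/335439 H=2048/655] → run E
t=12: vr[A=2 C=512/205 D=512/263 E=2048/793 F=1028608/335439 H=2048/655] → run D
t=13: vr[A=2 C=512/205 D=1024/263 E=2048/793 F=1028608/335439 H=2048/655] → run A
t=14: vr[A=3 C=512/205 D=1024/263 E=2048/793 F=1028608/335439 H=2048/655] → run C
t=15: vr[A=3 D=1024/263 E=2048/793 F=1028608/335439 H=2048/655] → run E
t=16: vr[A=3 D=1024/263 E=2560/793 F=1028608/335439 H=2048/655] → run A
t=17: vr[A=4 D=1024/263 E=2560/793 F=1028608/335439 H=2048/655] → run F
t=18: vr[A=4 D=1024/263 E=2560/793 F=1840640/335439 H=2048/655] → run H
t=19: vr[A=4 D=1024/263 E=2560/793 F=1840640/335439 H=3072/655] → run E
t=20: vr[A=4 D=1024/263 F=1840640/335439 H=3072/655] → run D
t=21: vr[A=4 D=1536/263 F=1840640/335439 H=3072/655] → run A
t=22: vr[A=5 D=1536/263 F=1840640/335439 H=3072/655] → run H
t=23: vr[A=5 D=1536/263 F=1840640/335439] → run A
t=24: vr[A=6 D=1536/263 F=1840640/335439] → run F
t=25: vr[A=6 D=1536/263 F=884224/111813] → run D
t=26: vr[A=6 F=884224/111813] → run A
t=27: vr[A=7 F=884224/111813] → run A
t=28: vr[F=884224/111813] → run F
t=29: (idle)
t=30: (idle)
t=31: (idle)
t=32: (idle)
t=33: (idle)

context switches = 28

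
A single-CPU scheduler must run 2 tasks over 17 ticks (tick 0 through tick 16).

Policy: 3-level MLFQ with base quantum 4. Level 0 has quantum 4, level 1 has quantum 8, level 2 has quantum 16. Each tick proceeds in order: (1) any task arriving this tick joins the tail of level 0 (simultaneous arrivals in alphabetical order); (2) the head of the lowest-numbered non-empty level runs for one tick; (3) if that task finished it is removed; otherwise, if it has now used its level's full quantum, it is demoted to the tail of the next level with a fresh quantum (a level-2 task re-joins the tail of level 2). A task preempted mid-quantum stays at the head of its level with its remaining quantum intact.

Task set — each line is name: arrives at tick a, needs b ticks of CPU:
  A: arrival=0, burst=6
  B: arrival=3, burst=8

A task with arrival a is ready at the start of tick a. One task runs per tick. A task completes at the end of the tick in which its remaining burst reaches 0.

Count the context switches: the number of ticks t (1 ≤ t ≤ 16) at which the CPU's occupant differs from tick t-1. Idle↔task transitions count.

context switches = 4

t=0: L0/L1/L2 = A/-/- → run A
t=1: L0/L1/L2 = A/-/- → run A
t=2: L0/L1/L2 = A/-/- → run A
t=3: L0/L1/L2 = AB/-/- → run A
t=4: L0/L1/L2 = B/A/- → run B
t=5: L0/L1/L2 = B/A/- → run B
t=6: L0/L1/L2 = B/A/- → run B
t=7: L0/L1/L2 = B/A/- → run B
t=8: L0/L1/L2 = -/AB/- → run A
t=9: L0/L1/L2 = -/AB/- → run A
t=10: L0/L1/L2 = -/B/- → run B
t=11: L0/L1/L2 = -/B/- → run B
t=12: L0/L1/L2 = -/B/- → run B
t=13: L0/L1/L2 = -/B/- → run B
t=14: (idle)
t=15: (idle)
t=16: (idle)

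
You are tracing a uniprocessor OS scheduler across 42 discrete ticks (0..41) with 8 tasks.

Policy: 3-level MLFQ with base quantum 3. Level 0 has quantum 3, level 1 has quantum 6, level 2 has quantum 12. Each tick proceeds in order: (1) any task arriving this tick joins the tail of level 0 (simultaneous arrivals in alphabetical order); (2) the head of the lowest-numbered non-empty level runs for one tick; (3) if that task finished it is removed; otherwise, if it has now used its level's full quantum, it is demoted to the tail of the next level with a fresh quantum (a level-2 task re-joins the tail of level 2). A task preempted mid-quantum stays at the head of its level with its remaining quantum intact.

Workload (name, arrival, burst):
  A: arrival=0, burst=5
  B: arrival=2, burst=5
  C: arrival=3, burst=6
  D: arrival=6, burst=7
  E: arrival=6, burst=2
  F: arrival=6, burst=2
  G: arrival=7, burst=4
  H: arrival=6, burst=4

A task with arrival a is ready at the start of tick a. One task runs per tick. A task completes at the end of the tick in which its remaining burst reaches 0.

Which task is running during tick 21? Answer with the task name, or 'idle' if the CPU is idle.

t=0: L0/L1/L2 = A/-/- → run A
t=1: L0/L1/L2 = A/-/- → run A
t=2: L0/L1/L2 = AB/-/- → run A
t=3: L0/L1/L2 = BC/A/- → run B
t=4: L0/L1/L2 = BC/A/- → run B
t=5: L0/L1/L2 = BC/A/- → run B
t=6: L0/L1/L2 = CDEFH/AB/- → run C
t=7: L0/L1/L2 = CDEFHG/AB/- → run C
t=8: L0/L1/L2 = CDEFHG/AB/- → run C
t=9: L0/L1/L2 = DEFHG/ABC/- → run D
t=10: L0/L1/L2 = DEFHG/ABC/- → run D
t=11: L0/L1/L2 = DEFHG/ABC/- → run D
t=12: L0/L1/L2 = EFHG/ABCD/- → run E
t=13: L0/L1/L2 = EFHG/ABCD/- → run E
t=14: L0/L1/L2 = FHG/ABCD/- → run F
t=15: L0/L1/L2 = FHG/ABCD/- → run F
t=16: L0/L1/L2 = HG/ABCD/- → run H
t=17: L0/L1/L2 = HG/ABCD/- → run H
t=18: L0/L1/L2 = HG/ABCD/- → run H
t=19: L0/L1/L2 = G/ABCDH/- → run G
t=20: L0/L1/L2 = G/ABCDH/- → run G
t=21: L0/L1/L2 = G/ABCDH/- → run G
t=22: L0/L1/L2 = -/ABCDHG/- → run A
t=23: L0/L1/L2 = -/ABCDHG/- → run A
t=24: L0/L1/L2 = -/BCDHG/- → run B
t=25: L0/L1/L2 = -/BCDHG/- → run B
t=26: L0/L1/L2 = -/CDHG/- → run C
t=27: L0/L1/L2 = -/CDHG/- → run C
t=28: L0/L1/L2 = -/CDHG/- → run C
t=29: L0/L1/L2 = -/DHG/- → run D
t=30: L0/L1/L2 = -/DHG/- → run D
t=31: L0/L1/L2 = -/DHG/- → run D
t=32: L0/L1/L2 = -/DHG/- → run D
t=33: L0/L1/L2 = -/HG/- → run H
t=34: L0/L1/L2 = -/G/- → run G
t=35: (idle)
t=36: (idle)
t=37: (idle)
t=38: (idle)
t=39: (idle)
t=40: (idle)
t=41: (idle)

running at tick 21 = G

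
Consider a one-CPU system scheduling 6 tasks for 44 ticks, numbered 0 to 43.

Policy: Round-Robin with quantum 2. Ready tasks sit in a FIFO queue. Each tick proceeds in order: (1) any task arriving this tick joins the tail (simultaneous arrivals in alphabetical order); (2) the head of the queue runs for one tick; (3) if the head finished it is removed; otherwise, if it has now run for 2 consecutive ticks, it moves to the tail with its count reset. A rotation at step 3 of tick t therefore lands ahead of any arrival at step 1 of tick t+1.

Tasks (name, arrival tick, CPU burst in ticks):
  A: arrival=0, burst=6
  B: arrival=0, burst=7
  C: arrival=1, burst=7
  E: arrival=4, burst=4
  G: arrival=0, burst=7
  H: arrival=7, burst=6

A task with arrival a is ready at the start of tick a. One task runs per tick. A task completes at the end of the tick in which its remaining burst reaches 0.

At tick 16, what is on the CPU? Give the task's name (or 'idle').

t=0: queue=[A,B,G] q_used=0 → run A
t=1: queue=[A,B,G,C] q_used=1 → run A
t=2: queue=[B,G,C,A] q_used=0 → run B
t=3: queue=[B,G,C,A] q_used=1 → run B
t=4: queue=[G,C,A,B,E] q_used=0 → run G
t=5: queue=[G,C,A,B,E] q_used=1 → run G
t=6: queue=[C,A,B,E,G] q_used=0 → run C
t=7: queue=[C,A,B,E,G,H] q_used=1 → run C
t=8: queue=[A,B,E,G,H,C] q_used=0 → run A
t=9: queue=[A,B,E,G,H,C] q_used=1 → run A
t=10: queue=[B,E,G,H,C,A] q_used=0 → run B
t=11: queue=[B,E,G,H,C,A] q_used=1 → run B
t=12: queue=[E,G,H,C,A,B] q_used=0 → run E
t=13: queue=[E,G,H,C,A,B] q_used=1 → run E
t=14: queue=[G,H,C,A,B,E] q_used=0 → run G
t=15: queue=[G,H,C,A,B,E] q_used=1 → run G
t=16: queue=[H,C,A,B,E,G] q_used=0 → run H
t=17: queue=[H,C,A,B,E,G] q_used=1 → run H
t=18: queue=[C,A,B,E,G,H] q_used=0 → run C
t=19: queue=[C,A,B,E,G,H] q_used=1 → run C
t=20: queue=[A,B,E,G,H,C] q_used=0 → run A
t=21: queue=[A,B,E,G,H,C] q_used=1 → run A
t=22: queue=[B,E,G,H,C] q_used=0 → run B
t=23: queue=[B,E,G,H,C] q_used=1 → run B
t=24: queue=[E,G,H,C,B] q_used=0 → run E
t=25: queue=[E,G,H,C,B] q_used=1 → run E
t=26: queue=[G,H,C,B] q_used=0 → run G
t=27: queue=[G,H,C,B] q_used=1 → run G
t=28: queue=[H,C,B,G] q_used=0 → run H
t=29: queue=[H,C,B,G] q_used=1 → run H
t=30: queue=[C,B,G,H] q_used=0 → run C
t=31: queue=[C,B,G,H] q_used=1 → run C
t=32: queue=[B,G,H,C] q_used=0 → run B
t=33: queue=[G,H,C] q_used=0 → run G
t=34: queue=[H,C] q_used=0 → run H
t=35: queue=[H,C] q_used=1 → run H
t=36: queue=[C] q_used=0 → run C
t=37: (idle)
t=38: (idle)
t=39: (idle)
t=40: (idle)
t=41: (idle)
t=42: (idle)
t=43: (idle)

running at tick 16 = H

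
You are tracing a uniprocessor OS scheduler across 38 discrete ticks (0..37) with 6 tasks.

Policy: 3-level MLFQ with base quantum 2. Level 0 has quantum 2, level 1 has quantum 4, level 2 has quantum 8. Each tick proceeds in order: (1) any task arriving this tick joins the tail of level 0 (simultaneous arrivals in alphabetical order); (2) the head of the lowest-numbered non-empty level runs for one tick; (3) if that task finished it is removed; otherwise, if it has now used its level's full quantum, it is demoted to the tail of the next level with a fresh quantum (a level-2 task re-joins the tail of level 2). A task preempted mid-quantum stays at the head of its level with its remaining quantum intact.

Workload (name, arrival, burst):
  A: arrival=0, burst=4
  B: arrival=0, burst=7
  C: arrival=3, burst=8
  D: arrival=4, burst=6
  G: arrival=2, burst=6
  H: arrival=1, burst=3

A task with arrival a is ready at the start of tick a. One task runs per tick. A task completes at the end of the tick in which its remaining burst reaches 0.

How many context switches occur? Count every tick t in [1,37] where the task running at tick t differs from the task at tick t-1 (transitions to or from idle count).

t=0: L0/L1/L2 = AB/-/- → run A
t=1: L0/L1/L2 = ABH/-/- → run A
t=2: L0/L1/L2 = BHG/A/- → run B
t=3: L0/L1/L2 = BHGC/A/- → run B
t=4: L0/L1/L2 = HGCD/AB/- → run H
t=5: L0/L1/L2 = HGCD/AB/- → run H
t=6: L0/L1/L2 = GCD/ABH/- → run G
t=7: L0/L1/L2 = GCD/ABH/- → run G
t=8: L0/L1/L2 = CD/ABHG/- → run C
t=9: L0/L1/L2 = CD/ABHG/- → run C
t=10: L0/L1/L2 = D/ABHGC/- → run D
t=11: L0/L1/L2 = D/ABHGC/- → run D
t=12: L0/L1/L2 = -/ABHGCD/- → run A
t=13: L0/L1/L2 = -/ABHGCD/- → run A
t=14: L0/L1/L2 = -/BHGCD/- → run B
t=15: L0/L1/L2 = -/BHGCD/- → run B
t=16: L0/L1/L2 = -/BHGCD/- → run B
t=17: L0/L1/L2 = -/BHGCD/- → run B
t=18: L0/L1/L2 = -/HGCD/B → run H
t=19: L0/L1/L2 = -/GCD/B → run G
t=20: L0/L1/L2 = -/GCD/B → run G
t=21: L0/L1/L2 = -/GCD/B → run G
t=22: L0/L1/L2 = -/GCD/B → run G
t=23: L0/L1/L2 = -/CD/B → run C
t=24: L0/L1/L2 = -/CD/B → run C
t=25: L0/L1/L2 = -/CD/B → run C
t=26: L0/L1/L2 = -/CD/B → run C
t=27: L0/L1/L2 = -/D/BC → run D
t=28: L0/L1/L2 = -/D/BC → run D
t=29: L0/L1/L2 = -/D/BC → run D
t=30: L0/L1/L2 = -/D/BC → run D
t=31: L0/L1/L2 = -/-/BC → run B
t=32: L0/L1/L2 = -/-/C → run C
t=33: L0/L1/L2 = -/-/C → run C
t=34: (idle)
t=35: (idle)
t=36: (idle)
t=37: (idle)

context switches = 14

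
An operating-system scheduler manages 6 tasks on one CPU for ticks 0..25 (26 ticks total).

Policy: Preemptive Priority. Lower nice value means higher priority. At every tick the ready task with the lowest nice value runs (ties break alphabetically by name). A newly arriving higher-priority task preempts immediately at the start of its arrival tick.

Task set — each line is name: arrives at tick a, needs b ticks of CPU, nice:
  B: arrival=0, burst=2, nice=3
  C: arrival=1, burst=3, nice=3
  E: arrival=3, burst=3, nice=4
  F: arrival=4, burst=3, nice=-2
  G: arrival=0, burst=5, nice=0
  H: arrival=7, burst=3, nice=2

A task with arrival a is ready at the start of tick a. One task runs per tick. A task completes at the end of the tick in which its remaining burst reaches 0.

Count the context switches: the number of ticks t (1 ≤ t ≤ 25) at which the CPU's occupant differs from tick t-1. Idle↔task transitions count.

t=0: ready={B,G} → run G
t=1: ready={B,C,G} → run G
t=2: ready={B,C,G} → run G
t=3: ready={B,C,E,G} → run G
t=4: ready={B,C,E,F,G} → run F
t=5: ready={B,C,E,F,G} → run F
t=6: ready={B,C,E,F,G} → run F
t=7: ready={B,C,E,G,H} → run G
t=8: ready={B,C,E,H} → run H
t=9: ready={B,C,E,H} → run H
t=10: ready={B,C,E,H} → run H
t=11: ready={B,C,E} → run B
t=12: ready={B,C,E} → run B
t=13: ready={C,E} → run C
t=14: ready={C,E} → run C
t=15: ready={C,E} → run C
t=16: ready={E} → run E
t=17: ready={E} → run E
t=18: ready={E} → run E
t=19: (idle)
t=20: (idle)
t=21: (idle)
t=22: (idle)
t=23: (idle)
t=24: (idle)
t=25: (idle)

context switches = 7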